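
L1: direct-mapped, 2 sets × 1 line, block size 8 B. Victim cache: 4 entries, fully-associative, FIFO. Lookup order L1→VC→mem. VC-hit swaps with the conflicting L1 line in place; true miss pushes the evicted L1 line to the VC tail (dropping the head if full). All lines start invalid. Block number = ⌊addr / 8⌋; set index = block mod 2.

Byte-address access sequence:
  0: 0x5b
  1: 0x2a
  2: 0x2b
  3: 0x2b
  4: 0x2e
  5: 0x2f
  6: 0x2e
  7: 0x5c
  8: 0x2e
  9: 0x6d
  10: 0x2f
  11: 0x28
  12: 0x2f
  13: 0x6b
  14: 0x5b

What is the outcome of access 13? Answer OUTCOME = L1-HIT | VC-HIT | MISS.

#0 0x5b→b11/s1 MISS; vc=[]
#1 0x2a→b5/s1 MISS; vc=[11]
#2 0x2b→b5/s1 L1-HIT; vc=[11]
#3 0x2b→b5/s1 L1-HIT; vc=[11]
#4 0x2e→b5/s1 L1-HIT; vc=[11]
#5 0x2f→b5/s1 L1-HIT; vc=[11]
#6 0x2e→b5/s1 L1-HIT; vc=[11]
#7 0x5c→b11/s1 VC-HIT; vc=[5]
#8 0x2e→b5/s1 VC-HIT; vc=[11]
#9 0x6d→b13/s1 MISS; vc=[11,5]
#10 0x2f→b5/s1 VC-HIT; vc=[11,13]
#11 0x28→b5/s1 L1-HIT; vc=[11,13]
#12 0x2f→b5/s1 L1-HIT; vc=[11,13]
#13 0x6b→b13/s1 VC-HIT; vc=[11,5]
#14 0x5b→b11/s1 VC-HIT; vc=[13,5]

OUTCOME = VC-HIT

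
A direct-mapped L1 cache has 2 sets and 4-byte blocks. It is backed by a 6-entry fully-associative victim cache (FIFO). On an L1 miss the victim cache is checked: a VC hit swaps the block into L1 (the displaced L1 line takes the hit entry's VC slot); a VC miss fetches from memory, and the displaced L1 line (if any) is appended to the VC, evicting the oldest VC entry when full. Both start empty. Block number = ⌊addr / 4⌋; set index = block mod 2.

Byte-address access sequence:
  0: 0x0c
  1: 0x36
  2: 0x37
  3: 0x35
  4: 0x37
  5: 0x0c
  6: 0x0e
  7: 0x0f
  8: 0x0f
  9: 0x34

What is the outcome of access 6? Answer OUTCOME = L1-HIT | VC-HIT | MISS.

0: 0xc (blk 3, set 1) → MISS  vc=[]
1: 0x36 (blk 13, set 1) → MISS  vc=[3]
2: 0x37 (blk 13, set 1) → L1-HIT  vc=[3]
3: 0x35 (blk 13, set 1) → L1-HIT  vc=[3]
4: 0x37 (blk 13, set 1) → L1-HIT  vc=[3]
5: 0xc (blk 3, set 1) → VC-HIT  vc=[13]
6: 0xe (blk 3, set 1) → L1-HIT  vc=[13]
7: 0xf (blk 3, set 1) → L1-HIT  vc=[13]
8: 0xf (blk 3, set 1) → L1-HIT  vc=[13]
9: 0x34 (blk 13, set 1) → VC-HIT  vc=[3]

OUTCOME = L1-HIT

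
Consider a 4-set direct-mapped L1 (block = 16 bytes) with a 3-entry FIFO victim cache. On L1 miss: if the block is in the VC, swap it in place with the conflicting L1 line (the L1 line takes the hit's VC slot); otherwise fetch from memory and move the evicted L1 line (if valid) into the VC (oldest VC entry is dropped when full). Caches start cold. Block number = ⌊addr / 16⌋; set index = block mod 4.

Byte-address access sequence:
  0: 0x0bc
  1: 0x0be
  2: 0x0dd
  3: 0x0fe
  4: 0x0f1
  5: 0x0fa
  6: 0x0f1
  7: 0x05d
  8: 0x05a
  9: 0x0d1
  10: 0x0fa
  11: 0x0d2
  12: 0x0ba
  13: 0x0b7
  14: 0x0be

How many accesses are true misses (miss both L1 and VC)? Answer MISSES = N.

#0 0xbc→b11/s3 MISS; vc=[]
#1 0xbe→b11/s3 L1-HIT; vc=[]
#2 0xdd→b13/s1 MISS; vc=[]
#3 0xfe→b15/s3 MISS; vc=[11]
#4 0xf1→b15/s3 L1-HIT; vc=[11]
#5 0xfa→b15/s3 L1-HIT; vc=[11]
#6 0xf1→b15/s3 L1-HIT; vc=[11]
#7 0x5d→b5/s1 MISS; vc=[11,13]
#8 0x5a→b5/s1 L1-HIT; vc=[11,13]
#9 0xd1→b13/s1 VC-HIT; vc=[11,5]
#10 0xfa→b15/s3 L1-HIT; vc=[11,5]
#11 0xd2→b13/s1 L1-HIT; vc=[11,5]
#12 0xba→b11/s3 VC-HIT; vc=[15,5]
#13 0xb7→b11/s3 L1-HIT; vc=[15,5]
#14 0xbe→b11/s3 L1-HIT; vc=[15,5]

MISSES = 4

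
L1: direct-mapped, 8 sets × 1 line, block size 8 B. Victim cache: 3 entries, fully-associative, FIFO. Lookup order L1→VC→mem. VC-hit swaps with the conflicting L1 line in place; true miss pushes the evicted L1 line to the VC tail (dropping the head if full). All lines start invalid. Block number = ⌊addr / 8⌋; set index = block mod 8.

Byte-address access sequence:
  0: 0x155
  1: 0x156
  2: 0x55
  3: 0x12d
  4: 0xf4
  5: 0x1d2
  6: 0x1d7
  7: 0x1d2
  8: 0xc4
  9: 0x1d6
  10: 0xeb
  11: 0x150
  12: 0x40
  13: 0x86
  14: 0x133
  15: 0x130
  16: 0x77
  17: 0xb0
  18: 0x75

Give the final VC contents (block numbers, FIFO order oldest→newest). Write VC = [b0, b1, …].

#0 0x155→b42/s2 MISS; vc=[]
#1 0x156→b42/s2 L1-HIT; vc=[]
#2 0x55→b10/s2 MISS; vc=[42]
#3 0x12d→b37/s5 MISS; vc=[42]
#4 0xf4→b30/s6 MISS; vc=[42]
#5 0x1d2→b58/s2 MISS; vc=[42,10]
#6 0x1d7→b58/s2 L1-HIT; vc=[42,10]
#7 0x1d2→b58/s2 L1-HIT; vc=[42,10]
#8 0xc4→b24/s0 MISS; vc=[42,10]
#9 0x1d6→b58/s2 L1-HIT; vc=[42,10]
#10 0xeb→b29/s5 MISS; vc=[42,10,37]
#11 0x150→b42/s2 VC-HIT; vc=[58,10,37]
#12 0x40→b8/s0 MISS; vc=[10,37,24]
#13 0x86→b16/s0 MISS; vc=[37,24,8]
#14 0x133→b38/s6 MISS; vc=[24,8,30]
#15 0x130→b38/s6 L1-HIT; vc=[24,8,30]
#16 0x77→b14/s6 MISS; vc=[8,30,38]
#17 0xb0→b22/s6 MISS; vc=[30,38,14]
#18 0x75→b14/s6 VC-HIT; vc=[30,38,22]

VC = [30, 38, 22]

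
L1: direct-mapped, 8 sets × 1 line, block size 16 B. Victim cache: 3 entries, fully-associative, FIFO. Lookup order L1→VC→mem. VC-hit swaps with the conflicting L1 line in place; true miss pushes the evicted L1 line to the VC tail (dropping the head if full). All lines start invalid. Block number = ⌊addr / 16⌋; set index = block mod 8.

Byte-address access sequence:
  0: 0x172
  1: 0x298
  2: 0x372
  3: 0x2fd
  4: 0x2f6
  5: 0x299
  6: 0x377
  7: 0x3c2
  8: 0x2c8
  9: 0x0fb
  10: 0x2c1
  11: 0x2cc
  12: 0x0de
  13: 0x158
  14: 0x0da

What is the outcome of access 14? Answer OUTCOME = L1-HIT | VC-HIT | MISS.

OUTCOME = VC-HIT

  [0] addr=0x172 blk=23 s=7: MISS | VC []
  [1] addr=0x298 blk=41 s=1: MISS | VC []
  [2] addr=0x372 blk=55 s=7: MISS | VC [23]
  [3] addr=0x2fd blk=47 s=7: MISS | VC [23, 55]
  [4] addr=0x2f6 blk=47 s=7: L1-HIT | VC [23, 55]
  [5] addr=0x299 blk=41 s=1: L1-HIT | VC [23, 55]
  [6] addr=0x377 blk=55 s=7: VC-HIT | VC [23, 47]
  [7] addr=0x3c2 blk=60 s=4: MISS | VC [23, 47]
  [8] addr=0x2c8 blk=44 s=4: MISS | VC [23, 47, 60]
  [9] addr=0xfb blk=15 s=7: MISS | VC [47, 60, 55]
  [10] addr=0x2c1 blk=44 s=4: L1-HIT | VC [47, 60, 55]
  [11] addr=0x2cc blk=44 s=4: L1-HIT | VC [47, 60, 55]
  [12] addr=0xde blk=13 s=5: MISS | VC [47, 60, 55]
  [13] addr=0x158 blk=21 s=5: MISS | VC [60, 55, 13]
  [14] addr=0xda blk=13 s=5: VC-HIT | VC [60, 55, 21]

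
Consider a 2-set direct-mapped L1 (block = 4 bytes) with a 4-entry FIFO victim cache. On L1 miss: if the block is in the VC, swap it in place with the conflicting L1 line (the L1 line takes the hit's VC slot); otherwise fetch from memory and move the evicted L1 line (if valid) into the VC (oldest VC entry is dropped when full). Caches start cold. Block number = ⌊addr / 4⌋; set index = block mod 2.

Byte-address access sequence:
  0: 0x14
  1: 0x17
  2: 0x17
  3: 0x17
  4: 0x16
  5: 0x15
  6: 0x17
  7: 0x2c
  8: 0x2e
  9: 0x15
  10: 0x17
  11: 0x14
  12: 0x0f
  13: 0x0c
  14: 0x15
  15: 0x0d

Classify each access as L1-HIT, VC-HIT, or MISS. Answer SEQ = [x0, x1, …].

#0 0x14→b5/s1 MISS; vc=[]
#1 0x17→b5/s1 L1-HIT; vc=[]
#2 0x17→b5/s1 L1-HIT; vc=[]
#3 0x17→b5/s1 L1-HIT; vc=[]
#4 0x16→b5/s1 L1-HIT; vc=[]
#5 0x15→b5/s1 L1-HIT; vc=[]
#6 0x17→b5/s1 L1-HIT; vc=[]
#7 0x2c→b11/s1 MISS; vc=[5]
#8 0x2e→b11/s1 L1-HIT; vc=[5]
#9 0x15→b5/s1 VC-HIT; vc=[11]
#10 0x17→b5/s1 L1-HIT; vc=[11]
#11 0x14→b5/s1 L1-HIT; vc=[11]
#12 0xf→b3/s1 MISS; vc=[11,5]
#13 0xc→b3/s1 L1-HIT; vc=[11,5]
#14 0x15→b5/s1 VC-HIT; vc=[11,3]
#15 0xd→b3/s1 VC-HIT; vc=[11,5]

SEQ = [MISS, L1-HIT, L1-HIT, L1-HIT, L1-HIT, L1-HIT, L1-HIT, MISS, L1-HIT, VC-HIT, L1-HIT, L1-HIT, MISS, L1-HIT, VC-HIT, VC-HIT]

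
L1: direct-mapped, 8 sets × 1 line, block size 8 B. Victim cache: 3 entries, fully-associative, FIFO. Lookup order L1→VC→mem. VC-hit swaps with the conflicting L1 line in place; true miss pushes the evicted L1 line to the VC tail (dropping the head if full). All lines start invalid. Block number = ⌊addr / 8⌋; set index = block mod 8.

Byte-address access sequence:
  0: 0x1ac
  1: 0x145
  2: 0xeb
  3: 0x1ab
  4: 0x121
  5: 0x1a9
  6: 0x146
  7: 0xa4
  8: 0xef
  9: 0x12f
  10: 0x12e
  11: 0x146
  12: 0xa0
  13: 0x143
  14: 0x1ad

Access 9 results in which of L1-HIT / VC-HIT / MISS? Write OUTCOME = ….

0: 0x1ac (blk 53, set 5) → MISS  vc=[]
1: 0x145 (blk 40, set 0) → MISS  vc=[]
2: 0xeb (blk 29, set 5) → MISS  vc=[53]
3: 0x1ab (blk 53, set 5) → VC-HIT  vc=[29]
4: 0x121 (blk 36, set 4) → MISS  vc=[29]
5: 0x1a9 (blk 53, set 5) → L1-HIT  vc=[29]
6: 0x146 (blk 40, set 0) → L1-HIT  vc=[29]
7: 0xa4 (blk 20, set 4) → MISS  vc=[29, 36]
8: 0xef (blk 29, set 5) → VC-HIT  vc=[53, 36]
9: 0x12f (blk 37, set 5) → MISS  vc=[53, 36, 29]
10: 0x12e (blk 37, set 5) → L1-HIT  vc=[53, 36, 29]
11: 0x146 (blk 40, set 0) → L1-HIT  vc=[53, 36, 29]
12: 0xa0 (blk 20, set 4) → L1-HIT  vc=[53, 36, 29]
13: 0x143 (blk 40, set 0) → L1-HIT  vc=[53, 36, 29]
14: 0x1ad (blk 53, set 5) → VC-HIT  vc=[37, 36, 29]

OUTCOME = MISS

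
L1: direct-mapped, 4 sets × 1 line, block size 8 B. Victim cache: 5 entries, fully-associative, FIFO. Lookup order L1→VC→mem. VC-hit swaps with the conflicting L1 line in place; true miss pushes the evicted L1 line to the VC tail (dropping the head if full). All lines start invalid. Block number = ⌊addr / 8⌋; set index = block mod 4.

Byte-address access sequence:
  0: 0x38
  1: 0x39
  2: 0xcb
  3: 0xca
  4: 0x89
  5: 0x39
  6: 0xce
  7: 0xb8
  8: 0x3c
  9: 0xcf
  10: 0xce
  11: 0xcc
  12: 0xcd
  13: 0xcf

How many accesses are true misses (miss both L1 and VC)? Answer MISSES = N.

MISSES = 4

#0 0x38→b7/s3 MISS; vc=[]
#1 0x39→b7/s3 L1-HIT; vc=[]
#2 0xcb→b25/s1 MISS; vc=[]
#3 0xca→b25/s1 L1-HIT; vc=[]
#4 0x89→b17/s1 MISS; vc=[25]
#5 0x39→b7/s3 L1-HIT; vc=[25]
#6 0xce→b25/s1 VC-HIT; vc=[17]
#7 0xb8→b23/s3 MISS; vc=[17,7]
#8 0x3c→b7/s3 VC-HIT; vc=[17,23]
#9 0xcf→b25/s1 L1-HIT; vc=[17,23]
#10 0xce→b25/s1 L1-HIT; vc=[17,23]
#11 0xcc→b25/s1 L1-HIT; vc=[17,23]
#12 0xcd→b25/s1 L1-HIT; vc=[17,23]
#13 0xcf→b25/s1 L1-HIT; vc=[17,23]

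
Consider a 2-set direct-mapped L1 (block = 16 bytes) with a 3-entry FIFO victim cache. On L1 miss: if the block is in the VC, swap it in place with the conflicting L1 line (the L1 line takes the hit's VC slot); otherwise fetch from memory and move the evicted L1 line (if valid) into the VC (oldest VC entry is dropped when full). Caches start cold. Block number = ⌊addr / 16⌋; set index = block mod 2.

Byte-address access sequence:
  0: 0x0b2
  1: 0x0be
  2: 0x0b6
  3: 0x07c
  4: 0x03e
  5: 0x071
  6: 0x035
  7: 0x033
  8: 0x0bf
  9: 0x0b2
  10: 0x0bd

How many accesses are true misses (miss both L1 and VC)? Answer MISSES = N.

MISSES = 3

#0 0xb2→b11/s1 MISS; vc=[]
#1 0xbe→b11/s1 L1-HIT; vc=[]
#2 0xb6→b11/s1 L1-HIT; vc=[]
#3 0x7c→b7/s1 MISS; vc=[11]
#4 0x3e→b3/s1 MISS; vc=[11,7]
#5 0x71→b7/s1 VC-HIT; vc=[11,3]
#6 0x35→b3/s1 VC-HIT; vc=[11,7]
#7 0x33→b3/s1 L1-HIT; vc=[11,7]
#8 0xbf→b11/s1 VC-HIT; vc=[3,7]
#9 0xb2→b11/s1 L1-HIT; vc=[3,7]
#10 0xbd→b11/s1 L1-HIT; vc=[3,7]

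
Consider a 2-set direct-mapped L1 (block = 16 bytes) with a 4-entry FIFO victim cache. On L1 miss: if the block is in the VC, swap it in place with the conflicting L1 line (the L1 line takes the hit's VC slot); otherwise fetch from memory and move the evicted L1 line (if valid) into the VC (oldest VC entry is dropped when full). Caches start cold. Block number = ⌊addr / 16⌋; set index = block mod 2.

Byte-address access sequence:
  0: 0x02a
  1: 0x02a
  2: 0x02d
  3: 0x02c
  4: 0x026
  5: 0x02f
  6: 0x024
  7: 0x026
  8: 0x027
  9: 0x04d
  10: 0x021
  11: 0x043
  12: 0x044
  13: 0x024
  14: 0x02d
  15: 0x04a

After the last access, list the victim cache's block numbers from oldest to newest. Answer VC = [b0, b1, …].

VC = [2]

#0 0x2a→b2/s0 MISS; vc=[]
#1 0x2a→b2/s0 L1-HIT; vc=[]
#2 0x2d→b2/s0 L1-HIT; vc=[]
#3 0x2c→b2/s0 L1-HIT; vc=[]
#4 0x26→b2/s0 L1-HIT; vc=[]
#5 0x2f→b2/s0 L1-HIT; vc=[]
#6 0x24→b2/s0 L1-HIT; vc=[]
#7 0x26→b2/s0 L1-HIT; vc=[]
#8 0x27→b2/s0 L1-HIT; vc=[]
#9 0x4d→b4/s0 MISS; vc=[2]
#10 0x21→b2/s0 VC-HIT; vc=[4]
#11 0x43→b4/s0 VC-HIT; vc=[2]
#12 0x44→b4/s0 L1-HIT; vc=[2]
#13 0x24→b2/s0 VC-HIT; vc=[4]
#14 0x2d→b2/s0 L1-HIT; vc=[4]
#15 0x4a→b4/s0 VC-HIT; vc=[2]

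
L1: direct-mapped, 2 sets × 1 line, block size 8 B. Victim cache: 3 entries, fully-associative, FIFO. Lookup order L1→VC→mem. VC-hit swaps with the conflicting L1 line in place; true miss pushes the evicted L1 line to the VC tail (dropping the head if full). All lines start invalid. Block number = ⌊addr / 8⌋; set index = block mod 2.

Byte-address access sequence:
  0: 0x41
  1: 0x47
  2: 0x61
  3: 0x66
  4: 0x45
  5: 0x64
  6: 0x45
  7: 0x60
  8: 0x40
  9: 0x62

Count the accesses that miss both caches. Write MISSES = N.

0: 0x41 (blk 8, set 0) → MISS  vc=[]
1: 0x47 (blk 8, set 0) → L1-HIT  vc=[]
2: 0x61 (blk 12, set 0) → MISS  vc=[8]
3: 0x66 (blk 12, set 0) → L1-HIT  vc=[8]
4: 0x45 (blk 8, set 0) → VC-HIT  vc=[12]
5: 0x64 (blk 12, set 0) → VC-HIT  vc=[8]
6: 0x45 (blk 8, set 0) → VC-HIT  vc=[12]
7: 0x60 (blk 12, set 0) → VC-HIT  vc=[8]
8: 0x40 (blk 8, set 0) → VC-HIT  vc=[12]
9: 0x62 (blk 12, set 0) → VC-HIT  vc=[8]

MISSES = 2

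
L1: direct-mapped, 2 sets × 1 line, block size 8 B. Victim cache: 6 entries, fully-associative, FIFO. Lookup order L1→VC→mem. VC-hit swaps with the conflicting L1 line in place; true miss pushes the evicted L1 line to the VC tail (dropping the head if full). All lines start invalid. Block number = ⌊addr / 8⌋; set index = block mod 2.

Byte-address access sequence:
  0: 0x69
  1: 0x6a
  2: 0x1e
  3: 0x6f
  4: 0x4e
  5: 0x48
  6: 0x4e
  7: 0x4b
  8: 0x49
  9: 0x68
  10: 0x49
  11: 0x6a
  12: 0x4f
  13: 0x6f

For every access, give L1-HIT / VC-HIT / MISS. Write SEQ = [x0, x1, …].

SEQ = [MISS, L1-HIT, MISS, VC-HIT, MISS, L1-HIT, L1-HIT, L1-HIT, L1-HIT, VC-HIT, VC-HIT, VC-HIT, VC-HIT, VC-HIT]

  [0] addr=0x69 blk=13 s=1: MISS | VC []
  [1] addr=0x6a blk=13 s=1: L1-HIT | VC []
  [2] addr=0x1e blk=3 s=1: MISS | VC [13]
  [3] addr=0x6f blk=13 s=1: VC-HIT | VC [3]
  [4] addr=0x4e blk=9 s=1: MISS | VC [3, 13]
  [5] addr=0x48 blk=9 s=1: L1-HIT | VC [3, 13]
  [6] addr=0x4e blk=9 s=1: L1-HIT | VC [3, 13]
  [7] addr=0x4b blk=9 s=1: L1-HIT | VC [3, 13]
  [8] addr=0x49 blk=9 s=1: L1-HIT | VC [3, 13]
  [9] addr=0x68 blk=13 s=1: VC-HIT | VC [3, 9]
  [10] addr=0x49 blk=9 s=1: VC-HIT | VC [3, 13]
  [11] addr=0x6a blk=13 s=1: VC-HIT | VC [3, 9]
  [12] addr=0x4f blk=9 s=1: VC-HIT | VC [3, 13]
  [13] addr=0x6f blk=13 s=1: VC-HIT | VC [3, 9]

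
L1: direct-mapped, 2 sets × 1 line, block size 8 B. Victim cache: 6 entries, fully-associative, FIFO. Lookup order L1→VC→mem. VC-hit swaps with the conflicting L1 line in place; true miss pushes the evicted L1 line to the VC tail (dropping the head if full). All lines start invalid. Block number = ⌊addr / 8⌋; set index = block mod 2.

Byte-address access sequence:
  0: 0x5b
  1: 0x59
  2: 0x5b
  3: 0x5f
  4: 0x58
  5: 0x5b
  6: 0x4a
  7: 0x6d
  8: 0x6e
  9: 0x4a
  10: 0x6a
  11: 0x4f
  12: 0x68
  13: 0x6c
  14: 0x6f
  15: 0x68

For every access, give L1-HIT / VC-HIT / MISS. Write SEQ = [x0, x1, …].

#0 0x5b→b11/s1 MISS; vc=[]
#1 0x59→b11/s1 L1-HIT; vc=[]
#2 0x5b→b11/s1 L1-HIT; vc=[]
#3 0x5f→b11/s1 L1-HIT; vc=[]
#4 0x58→b11/s1 L1-HIT; vc=[]
#5 0x5b→b11/s1 L1-HIT; vc=[]
#6 0x4a→b9/s1 MISS; vc=[11]
#7 0x6d→b13/s1 MISS; vc=[11,9]
#8 0x6e→b13/s1 L1-HIT; vc=[11,9]
#9 0x4a→b9/s1 VC-HIT; vc=[11,13]
#10 0x6a→b13/s1 VC-HIT; vc=[11,9]
#11 0x4f→b9/s1 VC-HIT; vc=[11,13]
#12 0x68→b13/s1 VC-HIT; vc=[11,9]
#13 0x6c→b13/s1 L1-HIT; vc=[11,9]
#14 0x6f→b13/s1 L1-HIT; vc=[11,9]
#15 0x68→b13/s1 L1-HIT; vc=[11,9]

SEQ = [MISS, L1-HIT, L1-HIT, L1-HIT, L1-HIT, L1-HIT, MISS, MISS, L1-HIT, VC-HIT, VC-HIT, VC-HIT, VC-HIT, L1-HIT, L1-HIT, L1-HIT]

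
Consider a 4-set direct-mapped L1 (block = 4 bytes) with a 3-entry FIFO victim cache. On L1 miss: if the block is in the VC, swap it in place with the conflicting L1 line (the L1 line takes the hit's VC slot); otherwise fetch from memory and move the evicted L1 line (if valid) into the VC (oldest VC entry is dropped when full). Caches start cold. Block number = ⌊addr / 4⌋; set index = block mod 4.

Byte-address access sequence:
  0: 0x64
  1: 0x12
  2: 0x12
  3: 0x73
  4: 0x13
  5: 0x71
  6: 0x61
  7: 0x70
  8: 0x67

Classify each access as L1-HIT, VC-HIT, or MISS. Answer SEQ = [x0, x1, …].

SEQ = [MISS, MISS, L1-HIT, MISS, VC-HIT, VC-HIT, MISS, VC-HIT, L1-HIT]

0: 0x64 (blk 25, set 1) → MISS  vc=[]
1: 0x12 (blk 4, set 0) → MISS  vc=[]
2: 0x12 (blk 4, set 0) → L1-HIT  vc=[]
3: 0x73 (blk 28, set 0) → MISS  vc=[4]
4: 0x13 (blk 4, set 0) → VC-HIT  vc=[28]
5: 0x71 (blk 28, set 0) → VC-HIT  vc=[4]
6: 0x61 (blk 24, set 0) → MISS  vc=[4, 28]
7: 0x70 (blk 28, set 0) → VC-HIT  vc=[4, 24]
8: 0x67 (blk 25, set 1) → L1-HIT  vc=[4, 24]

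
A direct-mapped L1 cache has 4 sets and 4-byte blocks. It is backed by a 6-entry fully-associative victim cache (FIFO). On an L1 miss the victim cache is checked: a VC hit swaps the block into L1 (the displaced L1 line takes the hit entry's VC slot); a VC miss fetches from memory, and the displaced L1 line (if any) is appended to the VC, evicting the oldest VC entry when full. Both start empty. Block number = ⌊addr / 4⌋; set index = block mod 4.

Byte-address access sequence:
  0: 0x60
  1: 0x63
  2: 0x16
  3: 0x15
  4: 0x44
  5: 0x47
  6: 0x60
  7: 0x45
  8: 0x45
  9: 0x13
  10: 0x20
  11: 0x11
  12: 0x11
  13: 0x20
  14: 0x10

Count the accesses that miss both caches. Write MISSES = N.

#0 0x60→b24/s0 MISS; vc=[]
#1 0x63→b24/s0 L1-HIT; vc=[]
#2 0x16→b5/s1 MISS; vc=[]
#3 0x15→b5/s1 L1-HIT; vc=[]
#4 0x44→b17/s1 MISS; vc=[5]
#5 0x47→b17/s1 L1-HIT; vc=[5]
#6 0x60→b24/s0 L1-HIT; vc=[5]
#7 0x45→b17/s1 L1-HIT; vc=[5]
#8 0x45→b17/s1 L1-HIT; vc=[5]
#9 0x13→b4/s0 MISS; vc=[5,24]
#10 0x20→b8/s0 MISS; vc=[5,24,4]
#11 0x11→b4/s0 VC-HIT; vc=[5,24,8]
#12 0x11→b4/s0 L1-HIT; vc=[5,24,8]
#13 0x20→b8/s0 VC-HIT; vc=[5,24,4]
#14 0x10→b4/s0 VC-HIT; vc=[5,24,8]

MISSES = 5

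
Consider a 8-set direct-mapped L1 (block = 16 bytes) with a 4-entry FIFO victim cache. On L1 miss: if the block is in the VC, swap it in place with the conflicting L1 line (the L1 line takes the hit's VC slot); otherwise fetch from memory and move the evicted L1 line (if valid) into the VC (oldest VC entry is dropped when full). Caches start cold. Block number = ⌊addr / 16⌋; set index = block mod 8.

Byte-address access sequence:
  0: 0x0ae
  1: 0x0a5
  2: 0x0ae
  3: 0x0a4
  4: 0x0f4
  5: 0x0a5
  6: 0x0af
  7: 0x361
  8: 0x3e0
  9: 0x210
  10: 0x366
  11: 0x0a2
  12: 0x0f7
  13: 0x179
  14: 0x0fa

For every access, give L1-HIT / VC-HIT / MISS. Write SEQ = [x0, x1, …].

#0 0xae→b10/s2 MISS; vc=[]
#1 0xa5→b10/s2 L1-HIT; vc=[]
#2 0xae→b10/s2 L1-HIT; vc=[]
#3 0xa4→b10/s2 L1-HIT; vc=[]
#4 0xf4→b15/s7 MISS; vc=[]
#5 0xa5→b10/s2 L1-HIT; vc=[]
#6 0xaf→b10/s2 L1-HIT; vc=[]
#7 0x361→b54/s6 MISS; vc=[]
#8 0x3e0→b62/s6 MISS; vc=[54]
#9 0x210→b33/s1 MISS; vc=[54]
#10 0x366→b54/s6 VC-HIT; vc=[62]
#11 0xa2→b10/s2 L1-HIT; vc=[62]
#12 0xf7→b15/s7 L1-HIT; vc=[62]
#13 0x179→b23/s7 MISS; vc=[62,15]
#14 0xfa→b15/s7 VC-HIT; vc=[62,23]

SEQ = [MISS, L1-HIT, L1-HIT, L1-HIT, MISS, L1-HIT, L1-HIT, MISS, MISS, MISS, VC-HIT, L1-HIT, L1-HIT, MISS, VC-HIT]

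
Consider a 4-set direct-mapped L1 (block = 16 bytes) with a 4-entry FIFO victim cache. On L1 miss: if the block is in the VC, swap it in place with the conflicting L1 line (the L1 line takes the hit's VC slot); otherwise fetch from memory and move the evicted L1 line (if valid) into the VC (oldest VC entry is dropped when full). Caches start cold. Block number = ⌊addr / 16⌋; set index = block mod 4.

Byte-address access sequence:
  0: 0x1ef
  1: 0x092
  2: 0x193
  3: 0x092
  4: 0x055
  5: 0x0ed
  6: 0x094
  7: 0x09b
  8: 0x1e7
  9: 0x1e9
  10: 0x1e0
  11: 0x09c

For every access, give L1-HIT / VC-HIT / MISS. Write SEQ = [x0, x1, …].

  [0] addr=0x1ef blk=30 s=2: MISS | VC []
  [1] addr=0x92 blk=9 s=1: MISS | VC []
  [2] addr=0x193 blk=25 s=1: MISS | VC [9]
  [3] addr=0x92 blk=9 s=1: VC-HIT | VC [25]
  [4] addr=0x55 blk=5 s=1: MISS | VC [25, 9]
  [5] addr=0xed blk=14 s=2: MISS | VC [25, 9, 30]
  [6] addr=0x94 blk=9 s=1: VC-HIT | VC [25, 5, 30]
  [7] addr=0x9b blk=9 s=1: L1-HIT | VC [25, 5, 30]
  [8] addr=0x1e7 blk=30 s=2: VC-HIT | VC [25, 5, 14]
  [9] addr=0x1e9 blk=30 s=2: L1-HIT | VC [25, 5, 14]
  [10] addr=0x1e0 blk=30 s=2: L1-HIT | VC [25, 5, 14]
  [11] addr=0x9c blk=9 s=1: L1-HIT | VC [25, 5, 14]

SEQ = [MISS, MISS, MISS, VC-HIT, MISS, MISS, VC-HIT, L1-HIT, VC-HIT, L1-HIT, L1-HIT, L1-HIT]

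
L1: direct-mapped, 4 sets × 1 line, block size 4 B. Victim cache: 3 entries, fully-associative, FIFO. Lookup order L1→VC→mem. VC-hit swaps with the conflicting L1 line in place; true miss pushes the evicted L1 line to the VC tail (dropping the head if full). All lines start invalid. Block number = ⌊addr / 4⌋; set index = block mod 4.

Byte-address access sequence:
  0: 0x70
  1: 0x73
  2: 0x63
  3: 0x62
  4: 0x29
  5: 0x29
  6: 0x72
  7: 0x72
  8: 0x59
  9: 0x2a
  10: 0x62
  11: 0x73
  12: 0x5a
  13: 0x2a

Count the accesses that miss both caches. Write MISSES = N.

MISSES = 4

0: 0x70 (blk 28, set 0) → MISS  vc=[]
1: 0x73 (blk 28, set 0) → L1-HIT  vc=[]
2: 0x63 (blk 24, set 0) → MISS  vc=[28]
3: 0x62 (blk 24, set 0) → L1-HIT  vc=[28]
4: 0x29 (blk 10, set 2) → MISS  vc=[28]
5: 0x29 (blk 10, set 2) → L1-HIT  vc=[28]
6: 0x72 (blk 28, set 0) → VC-HIT  vc=[24]
7: 0x72 (blk 28, set 0) → L1-HIT  vc=[24]
8: 0x59 (blk 22, set 2) → MISS  vc=[24, 10]
9: 0x2a (blk 10, set 2) → VC-HIT  vc=[24, 22]
10: 0x62 (blk 24, set 0) → VC-HIT  vc=[28, 22]
11: 0x73 (blk 28, set 0) → VC-HIT  vc=[24, 22]
12: 0x5a (blk 22, set 2) → VC-HIT  vc=[24, 10]
13: 0x2a (blk 10, set 2) → VC-HIT  vc=[24, 22]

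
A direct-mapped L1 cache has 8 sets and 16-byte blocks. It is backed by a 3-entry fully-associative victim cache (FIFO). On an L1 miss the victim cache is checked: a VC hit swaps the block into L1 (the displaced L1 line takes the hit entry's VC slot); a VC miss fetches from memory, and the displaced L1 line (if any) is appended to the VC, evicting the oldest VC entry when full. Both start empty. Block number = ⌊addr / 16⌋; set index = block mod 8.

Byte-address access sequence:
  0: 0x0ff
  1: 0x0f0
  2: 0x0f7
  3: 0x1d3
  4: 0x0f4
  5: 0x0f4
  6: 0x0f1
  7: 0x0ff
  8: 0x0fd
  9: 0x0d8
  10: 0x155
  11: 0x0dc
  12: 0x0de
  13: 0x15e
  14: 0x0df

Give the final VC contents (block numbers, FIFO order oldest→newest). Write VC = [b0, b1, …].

0: 0xff (blk 15, set 7) → MISS  vc=[]
1: 0xf0 (blk 15, set 7) → L1-HIT  vc=[]
2: 0xf7 (blk 15, set 7) → L1-HIT  vc=[]
3: 0x1d3 (blk 29, set 5) → MISS  vc=[]
4: 0xf4 (blk 15, set 7) → L1-HIT  vc=[]
5: 0xf4 (blk 15, set 7) → L1-HIT  vc=[]
6: 0xf1 (blk 15, set 7) → L1-HIT  vc=[]
7: 0xff (blk 15, set 7) → L1-HIT  vc=[]
8: 0xfd (blk 15, set 7) → L1-HIT  vc=[]
9: 0xd8 (blk 13, set 5) → MISS  vc=[29]
10: 0x155 (blk 21, set 5) → MISS  vc=[29, 13]
11: 0xdc (blk 13, set 5) → VC-HIT  vc=[29, 21]
12: 0xde (blk 13, set 5) → L1-HIT  vc=[29, 21]
13: 0x15e (blk 21, set 5) → VC-HIT  vc=[29, 13]
14: 0xdf (blk 13, set 5) → VC-HIT  vc=[29, 21]

VC = [29, 21]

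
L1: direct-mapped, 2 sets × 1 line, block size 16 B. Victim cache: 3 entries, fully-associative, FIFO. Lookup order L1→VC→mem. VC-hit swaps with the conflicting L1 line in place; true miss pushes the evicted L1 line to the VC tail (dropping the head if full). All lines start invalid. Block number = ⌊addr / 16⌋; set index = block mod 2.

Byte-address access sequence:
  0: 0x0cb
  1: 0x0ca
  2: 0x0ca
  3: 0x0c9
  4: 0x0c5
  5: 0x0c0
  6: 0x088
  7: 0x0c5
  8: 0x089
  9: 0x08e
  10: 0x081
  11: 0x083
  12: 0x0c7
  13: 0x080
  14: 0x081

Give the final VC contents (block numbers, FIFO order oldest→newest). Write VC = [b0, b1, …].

#0 0xcb→b12/s0 MISS; vc=[]
#1 0xca→b12/s0 L1-HIT; vc=[]
#2 0xca→b12/s0 L1-HIT; vc=[]
#3 0xc9→b12/s0 L1-HIT; vc=[]
#4 0xc5→b12/s0 L1-HIT; vc=[]
#5 0xc0→b12/s0 L1-HIT; vc=[]
#6 0x88→b8/s0 MISS; vc=[12]
#7 0xc5→b12/s0 VC-HIT; vc=[8]
#8 0x89→b8/s0 VC-HIT; vc=[12]
#9 0x8e→b8/s0 L1-HIT; vc=[12]
#10 0x81→b8/s0 L1-HIT; vc=[12]
#11 0x83→b8/s0 L1-HIT; vc=[12]
#12 0xc7→b12/s0 VC-HIT; vc=[8]
#13 0x80→b8/s0 VC-HIT; vc=[12]
#14 0x81→b8/s0 L1-HIT; vc=[12]

VC = [12]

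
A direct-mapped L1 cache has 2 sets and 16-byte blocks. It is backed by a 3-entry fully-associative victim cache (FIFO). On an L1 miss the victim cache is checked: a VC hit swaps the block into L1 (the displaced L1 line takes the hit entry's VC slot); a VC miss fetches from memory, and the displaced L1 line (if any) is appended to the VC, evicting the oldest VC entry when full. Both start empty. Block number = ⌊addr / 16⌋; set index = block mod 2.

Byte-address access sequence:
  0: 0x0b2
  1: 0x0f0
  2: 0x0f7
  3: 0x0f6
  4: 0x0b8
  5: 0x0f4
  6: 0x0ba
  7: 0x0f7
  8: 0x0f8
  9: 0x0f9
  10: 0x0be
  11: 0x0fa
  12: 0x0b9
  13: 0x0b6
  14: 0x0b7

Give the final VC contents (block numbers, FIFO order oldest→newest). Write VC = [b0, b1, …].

VC = [15]

#0 0xb2→b11/s1 MISS; vc=[]
#1 0xf0→b15/s1 MISS; vc=[11]
#2 0xf7→b15/s1 L1-HIT; vc=[11]
#3 0xf6→b15/s1 L1-HIT; vc=[11]
#4 0xb8→b11/s1 VC-HIT; vc=[15]
#5 0xf4→b15/s1 VC-HIT; vc=[11]
#6 0xba→b11/s1 VC-HIT; vc=[15]
#7 0xf7→b15/s1 VC-HIT; vc=[11]
#8 0xf8→b15/s1 L1-HIT; vc=[11]
#9 0xf9→b15/s1 L1-HIT; vc=[11]
#10 0xbe→b11/s1 VC-HIT; vc=[15]
#11 0xfa→b15/s1 VC-HIT; vc=[11]
#12 0xb9→b11/s1 VC-HIT; vc=[15]
#13 0xb6→b11/s1 L1-HIT; vc=[15]
#14 0xb7→b11/s1 L1-HIT; vc=[15]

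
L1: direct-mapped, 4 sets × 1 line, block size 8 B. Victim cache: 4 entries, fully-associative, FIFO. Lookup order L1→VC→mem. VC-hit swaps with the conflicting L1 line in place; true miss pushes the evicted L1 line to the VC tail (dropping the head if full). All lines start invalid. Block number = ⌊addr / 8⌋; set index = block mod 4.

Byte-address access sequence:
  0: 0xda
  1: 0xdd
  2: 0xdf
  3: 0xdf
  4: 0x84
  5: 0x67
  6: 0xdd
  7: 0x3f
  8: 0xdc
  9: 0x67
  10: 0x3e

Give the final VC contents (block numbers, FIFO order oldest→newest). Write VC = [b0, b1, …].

0: 0xda (blk 27, set 3) → MISS  vc=[]
1: 0xdd (blk 27, set 3) → L1-HIT  vc=[]
2: 0xdf (blk 27, set 3) → L1-HIT  vc=[]
3: 0xdf (blk 27, set 3) → L1-HIT  vc=[]
4: 0x84 (blk 16, set 0) → MISS  vc=[]
5: 0x67 (blk 12, set 0) → MISS  vc=[16]
6: 0xdd (blk 27, set 3) → L1-HIT  vc=[16]
7: 0x3f (blk 7, set 3) → MISS  vc=[16, 27]
8: 0xdc (blk 27, set 3) → VC-HIT  vc=[16, 7]
9: 0x67 (blk 12, set 0) → L1-HIT  vc=[16, 7]
10: 0x3e (blk 7, set 3) → VC-HIT  vc=[16, 27]

VC = [16, 27]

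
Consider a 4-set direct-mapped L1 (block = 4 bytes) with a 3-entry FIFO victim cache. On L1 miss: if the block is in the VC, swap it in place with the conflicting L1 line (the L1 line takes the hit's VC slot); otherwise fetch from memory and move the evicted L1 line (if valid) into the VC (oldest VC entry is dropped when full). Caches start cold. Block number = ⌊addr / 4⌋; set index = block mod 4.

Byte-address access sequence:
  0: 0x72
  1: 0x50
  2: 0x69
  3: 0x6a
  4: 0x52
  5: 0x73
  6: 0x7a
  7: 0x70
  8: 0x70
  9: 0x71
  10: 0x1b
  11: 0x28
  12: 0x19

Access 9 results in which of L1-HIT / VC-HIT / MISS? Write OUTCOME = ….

#0 0x72→b28/s0 MISS; vc=[]
#1 0x50→b20/s0 MISS; vc=[28]
#2 0x69→b26/s2 MISS; vc=[28]
#3 0x6a→b26/s2 L1-HIT; vc=[28]
#4 0x52→b20/s0 L1-HIT; vc=[28]
#5 0x73→b28/s0 VC-HIT; vc=[20]
#6 0x7a→b30/s2 MISS; vc=[20,26]
#7 0x70→b28/s0 L1-HIT; vc=[20,26]
#8 0x70→b28/s0 L1-HIT; vc=[20,26]
#9 0x71→b28/s0 L1-HIT; vc=[20,26]
#10 0x1b→b6/s2 MISS; vc=[20,26,30]
#11 0x28→b10/s2 MISS; vc=[26,30,6]
#12 0x19→b6/s2 VC-HIT; vc=[26,30,10]

OUTCOME = L1-HIT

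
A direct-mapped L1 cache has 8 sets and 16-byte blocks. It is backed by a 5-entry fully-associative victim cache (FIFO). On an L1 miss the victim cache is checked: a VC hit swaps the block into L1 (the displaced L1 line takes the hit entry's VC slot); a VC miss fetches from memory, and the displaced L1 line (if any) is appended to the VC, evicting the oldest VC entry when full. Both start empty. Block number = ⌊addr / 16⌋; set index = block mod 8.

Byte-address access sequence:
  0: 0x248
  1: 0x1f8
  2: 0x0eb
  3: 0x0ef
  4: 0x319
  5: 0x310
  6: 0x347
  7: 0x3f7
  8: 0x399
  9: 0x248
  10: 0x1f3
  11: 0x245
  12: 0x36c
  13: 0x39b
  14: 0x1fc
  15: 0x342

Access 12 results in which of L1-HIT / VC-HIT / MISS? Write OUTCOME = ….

#0 0x248→b36/s4 MISS; vc=[]
#1 0x1f8→b31/s7 MISS; vc=[]
#2 0xeb→b14/s6 MISS; vc=[]
#3 0xef→b14/s6 L1-HIT; vc=[]
#4 0x319→b49/s1 MISS; vc=[]
#5 0x310→b49/s1 L1-HIT; vc=[]
#6 0x347→b52/s4 MISS; vc=[36]
#7 0x3f7→b63/s7 MISS; vc=[36,31]
#8 0x399→b57/s1 MISS; vc=[36,31,49]
#9 0x248→b36/s4 VC-HIT; vc=[52,31,49]
#10 0x1f3→b31/s7 VC-HIT; vc=[52,63,49]
#11 0x245→b36/s4 L1-HIT; vc=[52,63,49]
#12 0x36c→b54/s6 MISS; vc=[52,63,49,14]
#13 0x39b→b57/s1 L1-HIT; vc=[52,63,49,14]
#14 0x1fc→b31/s7 L1-HIT; vc=[52,63,49,14]
#15 0x342→b52/s4 VC-HIT; vc=[36,63,49,14]

OUTCOME = MISS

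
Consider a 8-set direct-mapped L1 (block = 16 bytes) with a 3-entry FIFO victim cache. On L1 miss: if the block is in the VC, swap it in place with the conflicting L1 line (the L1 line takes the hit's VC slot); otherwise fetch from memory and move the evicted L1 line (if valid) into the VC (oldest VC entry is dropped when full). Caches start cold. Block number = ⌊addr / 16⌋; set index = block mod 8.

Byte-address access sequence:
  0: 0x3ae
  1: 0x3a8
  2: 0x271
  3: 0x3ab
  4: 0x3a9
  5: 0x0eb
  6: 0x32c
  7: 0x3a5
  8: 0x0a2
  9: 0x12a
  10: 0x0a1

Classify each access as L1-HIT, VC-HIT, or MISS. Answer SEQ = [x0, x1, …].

#0 0x3ae→b58/s2 MISS; vc=[]
#1 0x3a8→b58/s2 L1-HIT; vc=[]
#2 0x271→b39/s7 MISS; vc=[]
#3 0x3ab→b58/s2 L1-HIT; vc=[]
#4 0x3a9→b58/s2 L1-HIT; vc=[]
#5 0xeb→b14/s6 MISS; vc=[]
#6 0x32c→b50/s2 MISS; vc=[58]
#7 0x3a5→b58/s2 VC-HIT; vc=[50]
#8 0xa2→b10/s2 MISS; vc=[50,58]
#9 0x12a→b18/s2 MISS; vc=[50,58,10]
#10 0xa1→b10/s2 VC-HIT; vc=[50,58,18]

SEQ = [MISS, L1-HIT, MISS, L1-HIT, L1-HIT, MISS, MISS, VC-HIT, MISS, MISS, VC-HIT]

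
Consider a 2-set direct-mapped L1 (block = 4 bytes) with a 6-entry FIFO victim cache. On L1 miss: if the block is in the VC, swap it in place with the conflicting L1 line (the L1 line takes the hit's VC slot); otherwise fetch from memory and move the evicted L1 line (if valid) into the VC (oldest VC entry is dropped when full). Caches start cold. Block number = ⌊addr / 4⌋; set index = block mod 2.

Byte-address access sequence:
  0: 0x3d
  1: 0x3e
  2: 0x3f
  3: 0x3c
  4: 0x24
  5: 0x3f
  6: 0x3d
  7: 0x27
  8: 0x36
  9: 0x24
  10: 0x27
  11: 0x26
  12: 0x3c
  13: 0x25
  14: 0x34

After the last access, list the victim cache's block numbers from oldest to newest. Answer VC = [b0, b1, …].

VC = [15, 9]

#0 0x3d→b15/s1 MISS; vc=[]
#1 0x3e→b15/s1 L1-HIT; vc=[]
#2 0x3f→b15/s1 L1-HIT; vc=[]
#3 0x3c→b15/s1 L1-HIT; vc=[]
#4 0x24→b9/s1 MISS; vc=[15]
#5 0x3f→b15/s1 VC-HIT; vc=[9]
#6 0x3d→b15/s1 L1-HIT; vc=[9]
#7 0x27→b9/s1 VC-HIT; vc=[15]
#8 0x36→b13/s1 MISS; vc=[15,9]
#9 0x24→b9/s1 VC-HIT; vc=[15,13]
#10 0x27→b9/s1 L1-HIT; vc=[15,13]
#11 0x26→b9/s1 L1-HIT; vc=[15,13]
#12 0x3c→b15/s1 VC-HIT; vc=[9,13]
#13 0x25→b9/s1 VC-HIT; vc=[15,13]
#14 0x34→b13/s1 VC-HIT; vc=[15,9]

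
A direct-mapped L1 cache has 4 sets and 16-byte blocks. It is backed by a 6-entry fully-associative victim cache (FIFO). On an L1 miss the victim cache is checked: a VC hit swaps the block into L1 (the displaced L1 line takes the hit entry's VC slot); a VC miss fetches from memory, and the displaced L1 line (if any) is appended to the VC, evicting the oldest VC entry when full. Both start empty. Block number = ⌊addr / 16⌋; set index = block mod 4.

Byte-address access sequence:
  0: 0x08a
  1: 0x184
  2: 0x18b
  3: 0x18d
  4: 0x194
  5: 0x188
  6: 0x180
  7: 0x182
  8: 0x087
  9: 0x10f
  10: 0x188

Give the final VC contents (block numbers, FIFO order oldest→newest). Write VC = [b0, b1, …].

VC = [16, 8]

#0 0x8a→b8/s0 MISS; vc=[]
#1 0x184→b24/s0 MISS; vc=[8]
#2 0x18b→b24/s0 L1-HIT; vc=[8]
#3 0x18d→b24/s0 L1-HIT; vc=[8]
#4 0x194→b25/s1 MISS; vc=[8]
#5 0x188→b24/s0 L1-HIT; vc=[8]
#6 0x180→b24/s0 L1-HIT; vc=[8]
#7 0x182→b24/s0 L1-HIT; vc=[8]
#8 0x87→b8/s0 VC-HIT; vc=[24]
#9 0x10f→b16/s0 MISS; vc=[24,8]
#10 0x188→b24/s0 VC-HIT; vc=[16,8]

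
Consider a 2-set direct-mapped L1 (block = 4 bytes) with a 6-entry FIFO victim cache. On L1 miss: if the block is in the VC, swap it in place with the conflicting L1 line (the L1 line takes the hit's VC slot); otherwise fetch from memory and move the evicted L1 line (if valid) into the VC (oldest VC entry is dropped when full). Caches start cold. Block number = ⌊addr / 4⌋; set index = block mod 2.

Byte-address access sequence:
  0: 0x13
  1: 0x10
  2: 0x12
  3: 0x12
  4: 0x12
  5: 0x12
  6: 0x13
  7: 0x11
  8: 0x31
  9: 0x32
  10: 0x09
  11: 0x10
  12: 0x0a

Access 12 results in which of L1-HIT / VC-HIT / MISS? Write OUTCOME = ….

  [0] addr=0x13 blk=4 s=0: MISS | VC []
  [1] addr=0x10 blk=4 s=0: L1-HIT | VC []
  [2] addr=0x12 blk=4 s=0: L1-HIT | VC []
  [3] addr=0x12 blk=4 s=0: L1-HIT | VC []
  [4] addr=0x12 blk=4 s=0: L1-HIT | VC []
  [5] addr=0x12 blk=4 s=0: L1-HIT | VC []
  [6] addr=0x13 blk=4 s=0: L1-HIT | VC []
  [7] addr=0x11 blk=4 s=0: L1-HIT | VC []
  [8] addr=0x31 blk=12 s=0: MISS | VC [4]
  [9] addr=0x32 blk=12 s=0: L1-HIT | VC [4]
  [10] addr=0x9 blk=2 s=0: MISS | VC [4, 12]
  [11] addr=0x10 blk=4 s=0: VC-HIT | VC [2, 12]
  [12] addr=0xa blk=2 s=0: VC-HIT | VC [4, 12]

OUTCOME = VC-HIT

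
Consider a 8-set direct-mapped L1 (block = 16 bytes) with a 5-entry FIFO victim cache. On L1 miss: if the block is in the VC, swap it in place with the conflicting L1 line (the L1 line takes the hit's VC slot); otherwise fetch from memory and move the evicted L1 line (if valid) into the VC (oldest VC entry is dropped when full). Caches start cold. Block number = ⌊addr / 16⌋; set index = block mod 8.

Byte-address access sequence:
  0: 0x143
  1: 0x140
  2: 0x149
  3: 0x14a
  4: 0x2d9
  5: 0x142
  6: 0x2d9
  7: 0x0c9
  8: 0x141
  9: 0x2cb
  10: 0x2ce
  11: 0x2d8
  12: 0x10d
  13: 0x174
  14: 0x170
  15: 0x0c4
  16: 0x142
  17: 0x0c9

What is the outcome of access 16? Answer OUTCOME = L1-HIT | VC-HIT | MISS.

0: 0x143 (blk 20, set 4) → MISS  vc=[]
1: 0x140 (blk 20, set 4) → L1-HIT  vc=[]
2: 0x149 (blk 20, set 4) → L1-HIT  vc=[]
3: 0x14a (blk 20, set 4) → L1-HIT  vc=[]
4: 0x2d9 (blk 45, set 5) → MISS  vc=[]
5: 0x142 (blk 20, set 4) → L1-HIT  vc=[]
6: 0x2d9 (blk 45, set 5) → L1-HIT  vc=[]
7: 0xc9 (blk 12, set 4) → MISS  vc=[20]
8: 0x141 (blk 20, set 4) → VC-HIT  vc=[12]
9: 0x2cb (blk 44, set 4) → MISS  vc=[12, 20]
10: 0x2ce (blk 44, set 4) → L1-HIT  vc=[12, 20]
11: 0x2d8 (blk 45, set 5) → L1-HIT  vc=[12, 20]
12: 0x10d (blk 16, set 0) → MISS  vc=[12, 20]
13: 0x174 (blk 23, set 7) → MISS  vc=[12, 20]
14: 0x170 (blk 23, set 7) → L1-HIT  vc=[12, 20]
15: 0xc4 (blk 12, set 4) → VC-HIT  vc=[44, 20]
16: 0x142 (blk 20, set 4) → VC-HIT  vc=[44, 12]
17: 0xc9 (blk 12, set 4) → VC-HIT  vc=[44, 20]

OUTCOME = VC-HIT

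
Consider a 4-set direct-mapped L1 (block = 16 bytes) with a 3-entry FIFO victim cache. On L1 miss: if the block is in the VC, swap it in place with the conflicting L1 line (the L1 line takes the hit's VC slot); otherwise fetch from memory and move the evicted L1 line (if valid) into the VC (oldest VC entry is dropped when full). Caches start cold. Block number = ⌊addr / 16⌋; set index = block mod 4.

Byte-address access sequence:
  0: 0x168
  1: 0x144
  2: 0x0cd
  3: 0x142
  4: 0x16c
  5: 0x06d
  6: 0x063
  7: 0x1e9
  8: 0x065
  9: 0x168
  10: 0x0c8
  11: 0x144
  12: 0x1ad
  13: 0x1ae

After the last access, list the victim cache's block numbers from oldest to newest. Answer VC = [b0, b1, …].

0: 0x168 (blk 22, set 2) → MISS  vc=[]
1: 0x144 (blk 20, set 0) → MISS  vc=[]
2: 0xcd (blk 12, set 0) → MISS  vc=[20]
3: 0x142 (blk 20, set 0) → VC-HIT  vc=[12]
4: 0x16c (blk 22, set 2) → L1-HIT  vc=[12]
5: 0x6d (blk 6, set 2) → MISS  vc=[12, 22]
6: 0x63 (blk 6, set 2) → L1-HIT  vc=[12, 22]
7: 0x1e9 (blk 30, set 2) → MISS  vc=[12, 22, 6]
8: 0x65 (blk 6, set 2) → VC-HIT  vc=[12, 22, 30]
9: 0x168 (blk 22, set 2) → VC-HIT  vc=[12, 6, 30]
10: 0xc8 (blk 12, set 0) → VC-HIT  vc=[20, 6, 30]
11: 0x144 (blk 20, set 0) → VC-HIT  vc=[12, 6, 30]
12: 0x1ad (blk 26, set 2) → MISS  vc=[6, 30, 22]
13: 0x1ae (blk 26, set 2) → L1-HIT  vc=[6, 30, 22]

VC = [6, 30, 22]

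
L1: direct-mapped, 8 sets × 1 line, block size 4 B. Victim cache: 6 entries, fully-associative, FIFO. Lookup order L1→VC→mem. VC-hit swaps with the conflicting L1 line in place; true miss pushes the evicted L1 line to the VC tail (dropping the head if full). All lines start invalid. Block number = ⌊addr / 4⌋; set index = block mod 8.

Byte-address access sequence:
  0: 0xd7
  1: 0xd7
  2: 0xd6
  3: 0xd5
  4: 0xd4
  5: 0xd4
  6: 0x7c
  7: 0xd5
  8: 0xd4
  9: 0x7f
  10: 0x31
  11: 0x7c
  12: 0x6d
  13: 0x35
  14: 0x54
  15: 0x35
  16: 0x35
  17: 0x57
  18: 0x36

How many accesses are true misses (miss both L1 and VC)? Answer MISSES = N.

#0 0xd7→b53/s5 MISS; vc=[]
#1 0xd7→b53/s5 L1-HIT; vc=[]
#2 0xd6→b53/s5 L1-HIT; vc=[]
#3 0xd5→b53/s5 L1-HIT; vc=[]
#4 0xd4→b53/s5 L1-HIT; vc=[]
#5 0xd4→b53/s5 L1-HIT; vc=[]
#6 0x7c→b31/s7 MISS; vc=[]
#7 0xd5→b53/s5 L1-HIT; vc=[]
#8 0xd4→b53/s5 L1-HIT; vc=[]
#9 0x7f→b31/s7 L1-HIT; vc=[]
#10 0x31→b12/s4 MISS; vc=[]
#11 0x7c→b31/s7 L1-HIT; vc=[]
#12 0x6d→b27/s3 MISS; vc=[]
#13 0x35→b13/s5 MISS; vc=[53]
#14 0x54→b21/s5 MISS; vc=[53,13]
#15 0x35→b13/s5 VC-HIT; vc=[53,21]
#16 0x35→b13/s5 L1-HIT; vc=[53,21]
#17 0x57→b21/s5 VC-HIT; vc=[53,13]
#18 0x36→b13/s5 VC-HIT; vc=[53,21]

MISSES = 6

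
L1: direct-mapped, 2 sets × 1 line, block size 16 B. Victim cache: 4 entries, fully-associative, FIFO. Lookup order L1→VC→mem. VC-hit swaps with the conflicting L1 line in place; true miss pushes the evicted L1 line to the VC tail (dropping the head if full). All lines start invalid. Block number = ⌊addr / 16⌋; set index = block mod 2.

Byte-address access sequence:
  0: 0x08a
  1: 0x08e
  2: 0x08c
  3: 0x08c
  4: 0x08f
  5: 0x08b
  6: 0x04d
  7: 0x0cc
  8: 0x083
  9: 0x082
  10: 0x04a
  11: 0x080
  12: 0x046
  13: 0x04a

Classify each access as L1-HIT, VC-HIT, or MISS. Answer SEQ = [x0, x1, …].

  [0] addr=0x8a blk=8 s=0: MISS | VC []
  [1] addr=0x8e blk=8 s=0: L1-HIT | VC []
  [2] addr=0x8c blk=8 s=0: L1-HIT | VC []
  [3] addr=0x8c blk=8 s=0: L1-HIT | VC []
  [4] addr=0x8f blk=8 s=0: L1-HIT | VC []
  [5] addr=0x8b blk=8 s=0: L1-HIT | VC []
  [6] addr=0x4d blk=4 s=0: MISS | VC [8]
  [7] addr=0xcc blk=12 s=0: MISS | VC [8, 4]
  [8] addr=0x83 blk=8 s=0: VC-HIT | VC [12, 4]
  [9] addr=0x82 blk=8 s=0: L1-HIT | VC [12, 4]
  [10] addr=0x4a blk=4 s=0: VC-HIT | VC [12, 8]
  [11] addr=0x80 blk=8 s=0: VC-HIT | VC [12, 4]
  [12] addr=0x46 blk=4 s=0: VC-HIT | VC [12, 8]
  [13] addr=0x4a blk=4 s=0: L1-HIT | VC [12, 8]

SEQ = [MISS, L1-HIT, L1-HIT, L1-HIT, L1-HIT, L1-HIT, MISS, MISS, VC-HIT, L1-HIT, VC-HIT, VC-HIT, VC-HIT, L1-HIT]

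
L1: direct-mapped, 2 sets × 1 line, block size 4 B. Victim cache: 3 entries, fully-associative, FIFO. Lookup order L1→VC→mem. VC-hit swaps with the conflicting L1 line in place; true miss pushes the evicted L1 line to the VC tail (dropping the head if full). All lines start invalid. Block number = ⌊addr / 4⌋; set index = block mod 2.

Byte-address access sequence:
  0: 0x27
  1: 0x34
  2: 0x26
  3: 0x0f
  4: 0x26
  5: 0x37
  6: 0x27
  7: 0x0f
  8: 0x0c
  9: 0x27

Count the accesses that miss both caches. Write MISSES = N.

MISSES = 3

0: 0x27 (blk 9, set 1) → MISS  vc=[]
1: 0x34 (blk 13, set 1) → MISS  vc=[9]
2: 0x26 (blk 9, set 1) → VC-HIT  vc=[13]
3: 0xf (blk 3, set 1) → MISS  vc=[13, 9]
4: 0x26 (blk 9, set 1) → VC-HIT  vc=[13, 3]
5: 0x37 (blk 13, set 1) → VC-HIT  vc=[9, 3]
6: 0x27 (blk 9, set 1) → VC-HIT  vc=[13, 3]
7: 0xf (blk 3, set 1) → VC-HIT  vc=[13, 9]
8: 0xc (blk 3, set 1) → L1-HIT  vc=[13, 9]
9: 0x27 (blk 9, set 1) → VC-HIT  vc=[13, 3]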